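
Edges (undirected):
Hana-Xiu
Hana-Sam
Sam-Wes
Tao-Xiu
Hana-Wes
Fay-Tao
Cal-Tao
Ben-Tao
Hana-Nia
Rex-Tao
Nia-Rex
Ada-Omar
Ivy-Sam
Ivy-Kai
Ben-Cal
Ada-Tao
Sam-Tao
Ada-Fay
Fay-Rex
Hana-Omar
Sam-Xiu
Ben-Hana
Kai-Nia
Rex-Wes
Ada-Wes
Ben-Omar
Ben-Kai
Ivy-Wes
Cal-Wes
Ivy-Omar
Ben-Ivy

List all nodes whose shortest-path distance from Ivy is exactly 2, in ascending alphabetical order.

Ada, Cal, Hana, Nia, Rex, Tao, Xiu

Level 0: Ivy
Level 1: Ben, Kai, Omar, Sam, Wes
Level 2: Ada, Cal, Hana, Nia, Rex, Tao, Xiu
Level 3: Fay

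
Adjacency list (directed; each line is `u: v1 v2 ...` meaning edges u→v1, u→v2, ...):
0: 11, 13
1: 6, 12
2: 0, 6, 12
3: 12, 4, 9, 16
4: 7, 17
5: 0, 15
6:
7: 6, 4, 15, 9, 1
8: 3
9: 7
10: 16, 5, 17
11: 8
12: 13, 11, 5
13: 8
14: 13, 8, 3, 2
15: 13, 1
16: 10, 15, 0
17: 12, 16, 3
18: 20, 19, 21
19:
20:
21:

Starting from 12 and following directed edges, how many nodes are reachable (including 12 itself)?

BFS from 12 visits: 12, 13, 11, 5, 8, 0, 15, 3, 1, 4, 9, 16, 6, 7, 17, 10
Reachable nodes: 16 of 22 total.

16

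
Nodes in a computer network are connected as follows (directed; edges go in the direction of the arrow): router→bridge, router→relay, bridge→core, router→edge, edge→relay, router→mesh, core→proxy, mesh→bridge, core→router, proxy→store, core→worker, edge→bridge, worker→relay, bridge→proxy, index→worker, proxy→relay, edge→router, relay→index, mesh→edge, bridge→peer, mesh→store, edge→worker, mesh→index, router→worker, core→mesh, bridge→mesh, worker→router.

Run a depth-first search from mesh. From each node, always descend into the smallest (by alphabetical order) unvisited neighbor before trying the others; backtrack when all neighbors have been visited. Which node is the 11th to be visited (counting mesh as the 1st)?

Visit mesh
mesh → bridge
bridge → core
core → proxy
proxy → relay
relay → index
index → worker
worker → router
router → edge
proxy → store
bridge → peer

Visit order: mesh, bridge, core, proxy, relay, index, worker, router, edge, store, peer

peer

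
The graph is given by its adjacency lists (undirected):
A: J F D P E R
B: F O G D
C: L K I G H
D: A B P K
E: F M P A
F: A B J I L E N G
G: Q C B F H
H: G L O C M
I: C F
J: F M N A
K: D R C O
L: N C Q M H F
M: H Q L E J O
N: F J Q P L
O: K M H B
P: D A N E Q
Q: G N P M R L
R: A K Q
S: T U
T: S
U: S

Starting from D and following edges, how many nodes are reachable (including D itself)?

BFS from D visits: D, A, B, P, K, J, F, E, R, O, G, N, Q, C, M, I, L, H
Reachable nodes: 18 of 21 total.

18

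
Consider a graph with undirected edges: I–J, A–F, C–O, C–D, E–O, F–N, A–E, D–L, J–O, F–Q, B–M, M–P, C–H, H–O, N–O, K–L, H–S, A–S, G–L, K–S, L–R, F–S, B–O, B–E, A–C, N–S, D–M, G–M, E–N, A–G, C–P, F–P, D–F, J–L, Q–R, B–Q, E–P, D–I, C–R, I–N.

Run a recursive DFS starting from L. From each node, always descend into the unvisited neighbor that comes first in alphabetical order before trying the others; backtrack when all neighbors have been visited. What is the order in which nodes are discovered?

Visit L
L → D
D → C
C → A
A → E
E → B
B → M
M → G
M → P
P → F
F → N
N → I
I → J
J → O
O → H
H → S
S → K
F → Q
Q → R

L, D, C, A, E, B, M, G, P, F, N, I, J, O, H, S, K, Q, R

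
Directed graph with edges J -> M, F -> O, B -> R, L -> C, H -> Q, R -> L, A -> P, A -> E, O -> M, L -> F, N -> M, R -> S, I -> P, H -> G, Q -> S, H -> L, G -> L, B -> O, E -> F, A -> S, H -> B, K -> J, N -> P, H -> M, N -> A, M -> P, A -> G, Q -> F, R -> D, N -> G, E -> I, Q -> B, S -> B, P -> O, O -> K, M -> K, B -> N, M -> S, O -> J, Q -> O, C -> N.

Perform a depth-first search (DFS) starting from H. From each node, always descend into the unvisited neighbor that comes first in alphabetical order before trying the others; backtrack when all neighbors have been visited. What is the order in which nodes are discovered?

Visit H
H → B
B → N
N → A
A → E
E → F
F → O
O → J
J → M
M → K
M → P
M → S
E → I
A → G
G → L
L → C
B → R
R → D
H → Q

H → B → N → A → E → F → O → J → M → K → P → S → I → G → L → C → R → D → Q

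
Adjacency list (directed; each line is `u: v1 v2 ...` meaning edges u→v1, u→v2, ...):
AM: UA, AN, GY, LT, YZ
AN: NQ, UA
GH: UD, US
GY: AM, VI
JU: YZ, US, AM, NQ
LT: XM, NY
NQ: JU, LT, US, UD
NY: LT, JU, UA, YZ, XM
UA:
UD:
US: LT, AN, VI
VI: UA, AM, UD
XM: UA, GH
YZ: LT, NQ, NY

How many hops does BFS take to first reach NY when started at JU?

2

Level 0: JU
Level 1: AM, NQ, US, YZ
Level 2: AN, GY, LT, NY, UA, UD, VI
Level 3: XM
Level 4: GH
NY first appears at level 2.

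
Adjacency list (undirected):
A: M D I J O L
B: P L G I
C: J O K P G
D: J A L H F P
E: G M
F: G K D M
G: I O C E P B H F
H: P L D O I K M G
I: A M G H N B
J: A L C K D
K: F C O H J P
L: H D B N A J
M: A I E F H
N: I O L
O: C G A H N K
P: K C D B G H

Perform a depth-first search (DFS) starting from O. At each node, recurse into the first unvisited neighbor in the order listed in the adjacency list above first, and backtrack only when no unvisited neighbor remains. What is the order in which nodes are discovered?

Visit O
O → C
C → J
J → A
A → M
M → I
I → G
G → E
G → P
P → K
K → F
F → D
D → L
L → H
L → B
L → N

O, C, J, A, M, I, G, E, P, K, F, D, L, H, B, N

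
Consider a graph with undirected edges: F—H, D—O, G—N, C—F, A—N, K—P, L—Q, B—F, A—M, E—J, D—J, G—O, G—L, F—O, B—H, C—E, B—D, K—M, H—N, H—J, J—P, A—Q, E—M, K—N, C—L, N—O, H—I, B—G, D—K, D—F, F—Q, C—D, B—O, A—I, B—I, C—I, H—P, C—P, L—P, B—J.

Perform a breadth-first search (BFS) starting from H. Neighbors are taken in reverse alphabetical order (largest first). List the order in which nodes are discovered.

Visit H; enqueue P, N, J, I, F, B → queue [P, N, J, I, F, B]
Visit P; enqueue L, K, C → queue [N, J, I, F, B, L, K, C]
Visit N; enqueue O, G, A → queue [J, I, F, B, L, K, C, O, G, A]
Visit J; enqueue E, D → queue [I, F, B, L, K, C, O, G, A, E, D]
Visit I → queue [F, B, L, K, C, O, G, A, E, D]
Visit F; enqueue Q → queue [B, L, K, C, O, G, A, E, D, Q]
Visit B → queue [L, K, C, O, G, A, E, D, Q]
Visit L → queue [K, C, O, G, A, E, D, Q]
Visit K; enqueue M → queue [C, O, G, A, E, D, Q, M]
Visit C → queue [O, G, A, E, D, Q, M]
Visit O → queue [G, A, E, D, Q, M]
Visit G → queue [A, E, D, Q, M]
Visit A → queue [E, D, Q, M]
Visit E → queue [D, Q, M]
Visit D → queue [Q, M]
Visit Q → queue [M]
Visit M → queue []

H -> P -> N -> J -> I -> F -> B -> L -> K -> C -> O -> G -> A -> E -> D -> Q -> M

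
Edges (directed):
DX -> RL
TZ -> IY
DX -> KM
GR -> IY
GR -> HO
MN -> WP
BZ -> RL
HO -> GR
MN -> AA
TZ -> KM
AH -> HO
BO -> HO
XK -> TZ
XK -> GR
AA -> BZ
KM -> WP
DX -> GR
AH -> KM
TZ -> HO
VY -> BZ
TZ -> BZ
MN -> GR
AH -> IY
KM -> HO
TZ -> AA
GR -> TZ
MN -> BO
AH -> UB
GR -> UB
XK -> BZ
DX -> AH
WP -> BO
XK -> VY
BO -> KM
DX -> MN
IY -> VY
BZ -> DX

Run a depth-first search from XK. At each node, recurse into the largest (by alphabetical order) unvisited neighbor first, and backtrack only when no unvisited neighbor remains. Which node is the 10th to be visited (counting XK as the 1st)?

Visit XK
XK → VY
VY → BZ
BZ → RL
BZ → DX
DX → MN
MN → WP
WP → BO
BO → KM
KM → HO
HO → GR
GR → UB
GR → TZ
TZ → IY
TZ → AA
DX → AH

Visit order: XK, VY, BZ, RL, DX, MN, WP, BO, KM, HO, GR, UB, TZ, IY, AA, AH

HO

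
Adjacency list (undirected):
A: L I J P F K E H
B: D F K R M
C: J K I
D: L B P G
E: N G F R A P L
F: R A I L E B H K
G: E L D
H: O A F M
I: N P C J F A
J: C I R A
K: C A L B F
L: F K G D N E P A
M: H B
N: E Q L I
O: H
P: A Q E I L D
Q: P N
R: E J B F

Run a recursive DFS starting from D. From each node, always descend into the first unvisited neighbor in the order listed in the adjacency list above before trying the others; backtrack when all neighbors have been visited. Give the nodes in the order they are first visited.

D, L, F, R, E, N, Q, P, A, I, C, J, K, B, M, H, O, G

Visit D
D → L
L → F
F → R
R → E
E → N
N → Q
Q → P
P → A
A → I
I → C
C → J
C → K
K → B
B → M
M → H
H → O
E → G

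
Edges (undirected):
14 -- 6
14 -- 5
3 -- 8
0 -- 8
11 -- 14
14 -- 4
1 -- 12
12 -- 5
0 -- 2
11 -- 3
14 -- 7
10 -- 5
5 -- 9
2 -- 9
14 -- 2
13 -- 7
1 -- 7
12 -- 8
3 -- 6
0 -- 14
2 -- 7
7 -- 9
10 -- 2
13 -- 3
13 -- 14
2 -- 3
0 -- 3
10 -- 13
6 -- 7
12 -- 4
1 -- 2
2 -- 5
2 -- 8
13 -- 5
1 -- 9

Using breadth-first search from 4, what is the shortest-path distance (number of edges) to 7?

Level 0: 4
Level 1: 12, 14
Level 2: 0, 1, 2, 5, 6, 7, 8, 11, 13
Level 3: 3, 9, 10
7 first appears at level 2.

2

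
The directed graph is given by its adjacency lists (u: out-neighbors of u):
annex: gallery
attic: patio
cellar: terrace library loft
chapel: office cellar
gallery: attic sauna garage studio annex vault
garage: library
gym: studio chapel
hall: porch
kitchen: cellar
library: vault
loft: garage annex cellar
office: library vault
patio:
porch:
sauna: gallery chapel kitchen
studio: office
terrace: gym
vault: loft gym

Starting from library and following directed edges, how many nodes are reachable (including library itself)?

BFS from library visits: library, vault, loft, gym, garage, annex, cellar, studio, chapel, gallery, terrace, office, attic, sauna, patio, kitchen
Reachable nodes: 16 of 18 total.

16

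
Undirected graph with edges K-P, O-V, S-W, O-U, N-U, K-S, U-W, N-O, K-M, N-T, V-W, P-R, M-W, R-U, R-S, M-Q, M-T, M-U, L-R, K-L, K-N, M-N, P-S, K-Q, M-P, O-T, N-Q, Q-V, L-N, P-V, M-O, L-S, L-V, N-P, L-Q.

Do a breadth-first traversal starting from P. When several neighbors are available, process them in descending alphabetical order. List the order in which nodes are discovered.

Visit P; enqueue V, S, R, N, M, K → queue [V, S, R, N, M, K]
Visit V; enqueue W, Q, O, L → queue [S, R, N, M, K, W, Q, O, L]
Visit S → queue [R, N, M, K, W, Q, O, L]
Visit R; enqueue U → queue [N, M, K, W, Q, O, L, U]
Visit N; enqueue T → queue [M, K, W, Q, O, L, U, T]
Visit M → queue [K, W, Q, O, L, U, T]
Visit K → queue [W, Q, O, L, U, T]
Visit W → queue [Q, O, L, U, T]
Visit Q → queue [O, L, U, T]
Visit O → queue [L, U, T]
Visit L → queue [U, T]
Visit U → queue [T]
Visit T → queue []

P V S R N M K W Q O L U T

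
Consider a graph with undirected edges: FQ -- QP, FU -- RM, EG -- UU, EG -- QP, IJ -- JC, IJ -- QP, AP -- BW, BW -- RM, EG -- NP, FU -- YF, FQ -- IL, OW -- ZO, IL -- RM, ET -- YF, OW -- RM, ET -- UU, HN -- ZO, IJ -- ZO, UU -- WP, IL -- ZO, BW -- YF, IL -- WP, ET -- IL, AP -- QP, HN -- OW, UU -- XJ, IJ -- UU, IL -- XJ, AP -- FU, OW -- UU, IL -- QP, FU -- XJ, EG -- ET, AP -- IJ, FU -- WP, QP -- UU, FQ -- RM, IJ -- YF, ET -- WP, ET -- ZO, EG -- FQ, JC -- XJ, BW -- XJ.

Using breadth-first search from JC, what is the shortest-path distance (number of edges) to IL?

2

Level 0: JC
Level 1: IJ, XJ
Level 2: AP, BW, FU, IL, QP, UU, YF, ZO
Level 3: EG, ET, FQ, HN, OW, RM, WP
Level 4: NP
IL first appears at level 2.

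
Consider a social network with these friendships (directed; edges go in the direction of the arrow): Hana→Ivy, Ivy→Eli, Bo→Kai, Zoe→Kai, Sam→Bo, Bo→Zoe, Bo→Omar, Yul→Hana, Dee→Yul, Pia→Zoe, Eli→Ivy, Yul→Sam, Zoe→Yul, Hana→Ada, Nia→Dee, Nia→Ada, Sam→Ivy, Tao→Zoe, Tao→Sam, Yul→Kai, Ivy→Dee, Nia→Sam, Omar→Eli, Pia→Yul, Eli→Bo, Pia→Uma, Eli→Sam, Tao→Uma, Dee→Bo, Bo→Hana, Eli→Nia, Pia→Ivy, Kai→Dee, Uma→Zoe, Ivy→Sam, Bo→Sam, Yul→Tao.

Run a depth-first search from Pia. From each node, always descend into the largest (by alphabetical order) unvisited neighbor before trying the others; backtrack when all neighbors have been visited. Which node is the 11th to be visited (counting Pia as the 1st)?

Bo

Visit Pia
Pia → Zoe
Zoe → Yul
Yul → Tao
Tao → Uma
Tao → Sam
Sam → Ivy
Ivy → Eli
Eli → Nia
Nia → Dee
Dee → Bo
Bo → Omar
Bo → Kai
Bo → Hana
Hana → Ada

Visit order: Pia, Zoe, Yul, Tao, Uma, Sam, Ivy, Eli, Nia, Dee, Bo, Omar, Kai, Hana, Ada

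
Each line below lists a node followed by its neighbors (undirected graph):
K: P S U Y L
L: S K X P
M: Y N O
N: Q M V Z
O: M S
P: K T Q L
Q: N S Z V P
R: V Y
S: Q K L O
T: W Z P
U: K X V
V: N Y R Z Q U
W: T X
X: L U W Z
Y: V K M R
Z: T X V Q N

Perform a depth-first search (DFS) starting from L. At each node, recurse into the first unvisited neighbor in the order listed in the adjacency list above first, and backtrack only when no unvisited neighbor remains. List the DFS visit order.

L -> S -> Q -> N -> M -> Y -> V -> R -> Z -> T -> W -> X -> U -> K -> P -> O

Visit L
L → S
S → Q
Q → N
N → M
M → Y
Y → V
V → R
V → Z
Z → T
T → W
W → X
X → U
U → K
K → P
M → O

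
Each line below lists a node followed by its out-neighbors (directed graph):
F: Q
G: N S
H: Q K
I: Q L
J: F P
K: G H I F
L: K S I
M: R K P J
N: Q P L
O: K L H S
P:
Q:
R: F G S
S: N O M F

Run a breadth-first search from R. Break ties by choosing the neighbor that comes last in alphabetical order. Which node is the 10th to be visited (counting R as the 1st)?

Visit R; enqueue S, G, F → queue [S, G, F]
Visit S; enqueue O, N, M → queue [G, F, O, N, M]
Visit G → queue [F, O, N, M]
Visit F; enqueue Q → queue [O, N, M, Q]
Visit O; enqueue L, K, H → queue [N, M, Q, L, K, H]
Visit N; enqueue P → queue [M, Q, L, K, H, P]
Visit M; enqueue J → queue [Q, L, K, H, P, J]
Visit Q → queue [L, K, H, P, J]
Visit L; enqueue I → queue [K, H, P, J, I]
Visit K → queue [H, P, J, I]
Visit H → queue [P, J, I]
Visit P → queue [J, I]
Visit J → queue [I]
Visit I → queue []

Visit order: R, S, G, F, O, N, M, Q, L, K, H, P, J, I

K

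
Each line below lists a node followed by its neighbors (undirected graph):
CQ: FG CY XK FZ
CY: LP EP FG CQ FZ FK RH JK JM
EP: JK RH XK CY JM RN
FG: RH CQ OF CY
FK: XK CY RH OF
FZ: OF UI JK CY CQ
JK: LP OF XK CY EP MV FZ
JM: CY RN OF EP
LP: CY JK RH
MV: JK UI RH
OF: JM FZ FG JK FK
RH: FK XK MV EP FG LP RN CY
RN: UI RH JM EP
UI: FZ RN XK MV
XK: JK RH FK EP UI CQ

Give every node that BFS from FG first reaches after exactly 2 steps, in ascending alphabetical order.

EP, FK, FZ, JK, JM, LP, MV, RN, XK

Level 0: FG
Level 1: CQ, CY, OF, RH
Level 2: EP, FK, FZ, JK, JM, LP, MV, RN, XK
Level 3: UI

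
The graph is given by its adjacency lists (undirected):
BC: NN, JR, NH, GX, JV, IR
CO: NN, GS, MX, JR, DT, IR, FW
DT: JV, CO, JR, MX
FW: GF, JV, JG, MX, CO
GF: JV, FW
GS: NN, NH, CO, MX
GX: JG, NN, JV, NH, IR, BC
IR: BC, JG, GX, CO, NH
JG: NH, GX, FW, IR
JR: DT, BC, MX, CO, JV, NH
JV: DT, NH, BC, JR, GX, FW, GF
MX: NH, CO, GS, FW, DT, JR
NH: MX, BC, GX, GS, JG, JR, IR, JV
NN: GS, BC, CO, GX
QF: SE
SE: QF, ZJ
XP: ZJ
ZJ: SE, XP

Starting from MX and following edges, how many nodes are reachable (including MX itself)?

BFS from MX visits: MX, NH, CO, GS, FW, DT, JR, BC, GX, JG, IR, JV, NN, GF
Reachable nodes: 14 of 18 total.

14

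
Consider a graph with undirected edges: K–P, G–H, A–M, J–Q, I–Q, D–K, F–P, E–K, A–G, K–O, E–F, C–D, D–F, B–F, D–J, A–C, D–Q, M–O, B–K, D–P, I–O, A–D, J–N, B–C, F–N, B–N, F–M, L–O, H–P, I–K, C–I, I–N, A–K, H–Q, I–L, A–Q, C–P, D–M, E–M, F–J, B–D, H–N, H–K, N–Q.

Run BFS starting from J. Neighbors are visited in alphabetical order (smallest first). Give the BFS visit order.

Visit J; enqueue D, F, N, Q → queue [D, F, N, Q]
Visit D; enqueue A, B, C, K, M, P → queue [F, N, Q, A, B, C, K, M, P]
Visit F; enqueue E → queue [N, Q, A, B, C, K, M, P, E]
Visit N; enqueue H, I → queue [Q, A, B, C, K, M, P, E, H, I]
Visit Q → queue [A, B, C, K, M, P, E, H, I]
Visit A; enqueue G → queue [B, C, K, M, P, E, H, I, G]
Visit B → queue [C, K, M, P, E, H, I, G]
Visit C → queue [K, M, P, E, H, I, G]
Visit K; enqueue O → queue [M, P, E, H, I, G, O]
Visit M → queue [P, E, H, I, G, O]
Visit P → queue [E, H, I, G, O]
Visit E → queue [H, I, G, O]
Visit H → queue [I, G, O]
Visit I; enqueue L → queue [G, O, L]
Visit G → queue [O, L]
Visit O → queue [L]
Visit L → queue []

J -> D -> F -> N -> Q -> A -> B -> C -> K -> M -> P -> E -> H -> I -> G -> O -> L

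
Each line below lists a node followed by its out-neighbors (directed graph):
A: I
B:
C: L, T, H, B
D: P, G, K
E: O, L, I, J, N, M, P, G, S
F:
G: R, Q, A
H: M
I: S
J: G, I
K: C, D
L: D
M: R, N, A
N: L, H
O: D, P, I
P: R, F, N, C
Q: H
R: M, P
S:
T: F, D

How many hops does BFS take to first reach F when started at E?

2

Level 0: E
Level 1: G, I, J, L, M, N, O, P, S
Level 2: A, C, D, F, H, Q, R
Level 3: B, K, T
F first appears at level 2.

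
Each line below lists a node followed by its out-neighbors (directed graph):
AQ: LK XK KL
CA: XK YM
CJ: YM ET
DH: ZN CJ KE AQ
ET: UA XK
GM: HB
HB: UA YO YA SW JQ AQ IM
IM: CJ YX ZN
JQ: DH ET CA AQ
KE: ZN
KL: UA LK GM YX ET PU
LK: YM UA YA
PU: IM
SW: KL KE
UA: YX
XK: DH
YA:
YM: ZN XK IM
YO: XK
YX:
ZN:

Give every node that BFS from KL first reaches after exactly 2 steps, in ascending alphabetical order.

Level 0: KL
Level 1: ET, GM, LK, PU, UA, YX
Level 2: HB, IM, XK, YA, YM
Level 3: AQ, CJ, DH, JQ, SW, YO, ZN
Level 4: CA, KE

HB, IM, XK, YA, YM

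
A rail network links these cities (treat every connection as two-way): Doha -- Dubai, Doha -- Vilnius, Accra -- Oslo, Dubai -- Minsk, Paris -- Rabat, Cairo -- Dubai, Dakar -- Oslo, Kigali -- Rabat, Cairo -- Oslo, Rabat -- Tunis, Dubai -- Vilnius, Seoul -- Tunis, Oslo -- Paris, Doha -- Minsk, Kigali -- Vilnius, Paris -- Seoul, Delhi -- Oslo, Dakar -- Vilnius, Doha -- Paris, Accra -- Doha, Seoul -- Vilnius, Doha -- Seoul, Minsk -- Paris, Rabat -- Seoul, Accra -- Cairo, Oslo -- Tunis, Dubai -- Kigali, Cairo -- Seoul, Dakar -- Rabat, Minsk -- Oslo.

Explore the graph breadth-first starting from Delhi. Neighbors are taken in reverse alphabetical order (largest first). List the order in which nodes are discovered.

Visit Delhi; enqueue Oslo → queue [Oslo]
Visit Oslo; enqueue Tunis, Paris, Minsk, Dakar, Cairo, Accra → queue [Tunis, Paris, Minsk, Dakar, Cairo, Accra]
Visit Tunis; enqueue Seoul, Rabat → queue [Paris, Minsk, Dakar, Cairo, Accra, Seoul, Rabat]
Visit Paris; enqueue Doha → queue [Minsk, Dakar, Cairo, Accra, Seoul, Rabat, Doha]
Visit Minsk; enqueue Dubai → queue [Dakar, Cairo, Accra, Seoul, Rabat, Doha, Dubai]
Visit Dakar; enqueue Vilnius → queue [Cairo, Accra, Seoul, Rabat, Doha, Dubai, Vilnius]
Visit Cairo → queue [Accra, Seoul, Rabat, Doha, Dubai, Vilnius]
Visit Accra → queue [Seoul, Rabat, Doha, Dubai, Vilnius]
Visit Seoul → queue [Rabat, Doha, Dubai, Vilnius]
Visit Rabat; enqueue Kigali → queue [Doha, Dubai, Vilnius, Kigali]
Visit Doha → queue [Dubai, Vilnius, Kigali]
Visit Dubai → queue [Vilnius, Kigali]
Visit Vilnius → queue [Kigali]
Visit Kigali → queue []

Delhi Oslo Tunis Paris Minsk Dakar Cairo Accra Seoul Rabat Doha Dubai Vilnius Kigali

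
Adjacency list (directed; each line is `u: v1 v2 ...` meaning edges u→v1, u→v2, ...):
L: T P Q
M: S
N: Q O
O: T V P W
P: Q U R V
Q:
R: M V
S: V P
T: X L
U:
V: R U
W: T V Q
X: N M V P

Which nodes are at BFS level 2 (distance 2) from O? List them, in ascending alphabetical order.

L, Q, R, U, X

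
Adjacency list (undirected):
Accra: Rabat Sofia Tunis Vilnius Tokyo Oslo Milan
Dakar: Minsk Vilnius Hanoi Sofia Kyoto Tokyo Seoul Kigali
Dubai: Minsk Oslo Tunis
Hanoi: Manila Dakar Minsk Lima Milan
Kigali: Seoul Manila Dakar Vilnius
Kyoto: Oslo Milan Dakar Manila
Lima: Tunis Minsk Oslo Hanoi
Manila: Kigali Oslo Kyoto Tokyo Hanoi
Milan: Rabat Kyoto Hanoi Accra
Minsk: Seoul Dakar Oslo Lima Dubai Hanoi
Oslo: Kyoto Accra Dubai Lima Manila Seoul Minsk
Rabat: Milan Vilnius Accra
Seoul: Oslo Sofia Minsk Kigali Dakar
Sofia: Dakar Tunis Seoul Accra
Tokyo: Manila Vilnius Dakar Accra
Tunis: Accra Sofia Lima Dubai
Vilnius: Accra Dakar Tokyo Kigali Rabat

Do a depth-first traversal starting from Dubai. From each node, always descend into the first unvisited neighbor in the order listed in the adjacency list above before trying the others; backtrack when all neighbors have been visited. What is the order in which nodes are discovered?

Visit Dubai
Dubai → Minsk
Minsk → Seoul
Seoul → Oslo
Oslo → Kyoto
Kyoto → Milan
Milan → Rabat
Rabat → Vilnius
Vilnius → Accra
Accra → Sofia
Sofia → Dakar
Dakar → Hanoi
Hanoi → Manila
Manila → Kigali
Manila → Tokyo
Hanoi → Lima
Lima → Tunis

Dubai -> Minsk -> Seoul -> Oslo -> Kyoto -> Milan -> Rabat -> Vilnius -> Accra -> Sofia -> Dakar -> Hanoi -> Manila -> Kigali -> Tokyo -> Lima -> Tunis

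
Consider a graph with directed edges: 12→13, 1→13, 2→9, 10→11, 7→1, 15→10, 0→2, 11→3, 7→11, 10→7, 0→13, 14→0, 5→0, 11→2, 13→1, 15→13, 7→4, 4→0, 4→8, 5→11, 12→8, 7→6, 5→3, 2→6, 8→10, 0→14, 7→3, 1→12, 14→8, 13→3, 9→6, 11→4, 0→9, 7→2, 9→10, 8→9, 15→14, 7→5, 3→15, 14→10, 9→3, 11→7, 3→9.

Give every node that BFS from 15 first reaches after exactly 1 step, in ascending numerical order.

10, 13, 14

Level 0: 15
Level 1: 10, 13, 14
Level 2: 0, 1, 3, 7, 8, 11
Level 3: 2, 4, 5, 6, 9, 12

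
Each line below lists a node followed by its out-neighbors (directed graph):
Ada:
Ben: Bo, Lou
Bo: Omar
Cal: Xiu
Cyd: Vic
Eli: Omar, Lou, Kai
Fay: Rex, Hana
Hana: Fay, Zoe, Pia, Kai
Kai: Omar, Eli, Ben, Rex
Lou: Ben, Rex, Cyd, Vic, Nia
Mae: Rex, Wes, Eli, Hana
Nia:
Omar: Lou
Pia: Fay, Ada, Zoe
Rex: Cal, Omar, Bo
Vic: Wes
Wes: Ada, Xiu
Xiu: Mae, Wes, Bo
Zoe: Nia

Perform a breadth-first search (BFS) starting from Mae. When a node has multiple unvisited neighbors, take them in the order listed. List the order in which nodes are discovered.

Visit Mae; enqueue Rex, Wes, Eli, Hana → queue [Rex, Wes, Eli, Hana]
Visit Rex; enqueue Cal, Omar, Bo → queue [Wes, Eli, Hana, Cal, Omar, Bo]
Visit Wes; enqueue Ada, Xiu → queue [Eli, Hana, Cal, Omar, Bo, Ada, Xiu]
Visit Eli; enqueue Lou, Kai → queue [Hana, Cal, Omar, Bo, Ada, Xiu, Lou, Kai]
Visit Hana; enqueue Fay, Zoe, Pia → queue [Cal, Omar, Bo, Ada, Xiu, Lou, Kai, Fay, Zoe, Pia]
Visit Cal → queue [Omar, Bo, Ada, Xiu, Lou, Kai, Fay, Zoe, Pia]
Visit Omar → queue [Bo, Ada, Xiu, Lou, Kai, Fay, Zoe, Pia]
Visit Bo → queue [Ada, Xiu, Lou, Kai, Fay, Zoe, Pia]
Visit Ada → queue [Xiu, Lou, Kai, Fay, Zoe, Pia]
Visit Xiu → queue [Lou, Kai, Fay, Zoe, Pia]
Visit Lou; enqueue Ben, Cyd, Vic, Nia → queue [Kai, Fay, Zoe, Pia, Ben, Cyd, Vic, Nia]
Visit Kai → queue [Fay, Zoe, Pia, Ben, Cyd, Vic, Nia]
Visit Fay → queue [Zoe, Pia, Ben, Cyd, Vic, Nia]
Visit Zoe → queue [Pia, Ben, Cyd, Vic, Nia]
Visit Pia → queue [Ben, Cyd, Vic, Nia]
Visit Ben → queue [Cyd, Vic, Nia]
Visit Cyd → queue [Vic, Nia]
Visit Vic → queue [Nia]
Visit Nia → queue []

Mae Rex Wes Eli Hana Cal Omar Bo Ada Xiu Lou Kai Fay Zoe Pia Ben Cyd Vic Nia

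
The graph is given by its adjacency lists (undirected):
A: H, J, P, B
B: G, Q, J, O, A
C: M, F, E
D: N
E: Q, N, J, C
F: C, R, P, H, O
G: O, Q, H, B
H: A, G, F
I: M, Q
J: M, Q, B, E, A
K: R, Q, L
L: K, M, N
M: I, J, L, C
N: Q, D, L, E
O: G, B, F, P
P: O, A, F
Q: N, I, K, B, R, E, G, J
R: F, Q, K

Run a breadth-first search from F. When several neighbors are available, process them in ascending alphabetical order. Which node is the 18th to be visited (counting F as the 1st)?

D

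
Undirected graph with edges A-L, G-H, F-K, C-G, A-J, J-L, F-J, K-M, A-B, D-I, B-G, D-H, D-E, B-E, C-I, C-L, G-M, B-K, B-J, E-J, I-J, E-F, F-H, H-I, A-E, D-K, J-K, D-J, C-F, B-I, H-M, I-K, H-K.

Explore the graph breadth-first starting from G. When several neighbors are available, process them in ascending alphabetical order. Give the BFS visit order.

G -> B -> C -> H -> M -> A -> E -> I -> J -> K -> F -> L -> D

Visit G; enqueue B, C, H, M → queue [B, C, H, M]
Visit B; enqueue A, E, I, J, K → queue [C, H, M, A, E, I, J, K]
Visit C; enqueue F, L → queue [H, M, A, E, I, J, K, F, L]
Visit H; enqueue D → queue [M, A, E, I, J, K, F, L, D]
Visit M → queue [A, E, I, J, K, F, L, D]
Visit A → queue [E, I, J, K, F, L, D]
Visit E → queue [I, J, K, F, L, D]
Visit I → queue [J, K, F, L, D]
Visit J → queue [K, F, L, D]
Visit K → queue [F, L, D]
Visit F → queue [L, D]
Visit L → queue [D]
Visit D → queue []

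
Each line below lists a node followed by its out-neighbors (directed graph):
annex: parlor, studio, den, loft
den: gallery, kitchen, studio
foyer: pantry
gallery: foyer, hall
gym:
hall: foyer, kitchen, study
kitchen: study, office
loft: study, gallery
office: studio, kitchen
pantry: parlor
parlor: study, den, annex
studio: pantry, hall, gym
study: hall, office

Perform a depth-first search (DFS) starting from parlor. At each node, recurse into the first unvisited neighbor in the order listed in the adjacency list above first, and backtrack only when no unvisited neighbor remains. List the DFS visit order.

Visit parlor
parlor → study
study → hall
hall → foyer
foyer → pantry
hall → kitchen
kitchen → office
office → studio
studio → gym
parlor → den
den → gallery
parlor → annex
annex → loft

parlor -> study -> hall -> foyer -> pantry -> kitchen -> office -> studio -> gym -> den -> gallery -> annex -> loft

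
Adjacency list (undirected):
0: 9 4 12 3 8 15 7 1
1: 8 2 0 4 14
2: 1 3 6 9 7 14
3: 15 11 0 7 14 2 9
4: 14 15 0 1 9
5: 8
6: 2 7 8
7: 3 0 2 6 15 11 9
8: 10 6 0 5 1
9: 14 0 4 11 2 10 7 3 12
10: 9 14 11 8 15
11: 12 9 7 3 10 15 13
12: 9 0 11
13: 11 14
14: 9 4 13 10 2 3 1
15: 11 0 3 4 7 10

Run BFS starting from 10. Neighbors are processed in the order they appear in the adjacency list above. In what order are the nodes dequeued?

10 9 14 11 8 15 0 4 2 7 3 12 13 1 6 5

Visit 10; enqueue 9, 14, 11, 8, 15 → queue [9, 14, 11, 8, 15]
Visit 9; enqueue 0, 4, 2, 7, 3, 12 → queue [14, 11, 8, 15, 0, 4, 2, 7, 3, 12]
Visit 14; enqueue 13, 1 → queue [11, 8, 15, 0, 4, 2, 7, 3, 12, 13, 1]
Visit 11 → queue [8, 15, 0, 4, 2, 7, 3, 12, 13, 1]
Visit 8; enqueue 6, 5 → queue [15, 0, 4, 2, 7, 3, 12, 13, 1, 6, 5]
Visit 15 → queue [0, 4, 2, 7, 3, 12, 13, 1, 6, 5]
Visit 0 → queue [4, 2, 7, 3, 12, 13, 1, 6, 5]
Visit 4 → queue [2, 7, 3, 12, 13, 1, 6, 5]
Visit 2 → queue [7, 3, 12, 13, 1, 6, 5]
Visit 7 → queue [3, 12, 13, 1, 6, 5]
Visit 3 → queue [12, 13, 1, 6, 5]
Visit 12 → queue [13, 1, 6, 5]
Visit 13 → queue [1, 6, 5]
Visit 1 → queue [6, 5]
Visit 6 → queue [5]
Visit 5 → queue []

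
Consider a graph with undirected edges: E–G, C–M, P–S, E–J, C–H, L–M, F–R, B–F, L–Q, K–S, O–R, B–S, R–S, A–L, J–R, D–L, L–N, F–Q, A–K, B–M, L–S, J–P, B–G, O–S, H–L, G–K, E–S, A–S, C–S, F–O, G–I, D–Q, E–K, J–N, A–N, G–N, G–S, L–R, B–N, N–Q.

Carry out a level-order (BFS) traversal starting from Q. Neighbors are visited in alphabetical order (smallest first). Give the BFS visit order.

Q, D, F, L, N, B, O, R, A, H, M, S, G, J, K, C, E, P, I

Visit Q; enqueue D, F, L, N → queue [D, F, L, N]
Visit D → queue [F, L, N]
Visit F; enqueue B, O, R → queue [L, N, B, O, R]
Visit L; enqueue A, H, M, S → queue [N, B, O, R, A, H, M, S]
Visit N; enqueue G, J → queue [B, O, R, A, H, M, S, G, J]
Visit B → queue [O, R, A, H, M, S, G, J]
Visit O → queue [R, A, H, M, S, G, J]
Visit R → queue [A, H, M, S, G, J]
Visit A; enqueue K → queue [H, M, S, G, J, K]
Visit H; enqueue C → queue [M, S, G, J, K, C]
Visit M → queue [S, G, J, K, C]
Visit S; enqueue E, P → queue [G, J, K, C, E, P]
Visit G; enqueue I → queue [J, K, C, E, P, I]
Visit J → queue [K, C, E, P, I]
Visit K → queue [C, E, P, I]
Visit C → queue [E, P, I]
Visit E → queue [P, I]
Visit P → queue [I]
Visit I → queue []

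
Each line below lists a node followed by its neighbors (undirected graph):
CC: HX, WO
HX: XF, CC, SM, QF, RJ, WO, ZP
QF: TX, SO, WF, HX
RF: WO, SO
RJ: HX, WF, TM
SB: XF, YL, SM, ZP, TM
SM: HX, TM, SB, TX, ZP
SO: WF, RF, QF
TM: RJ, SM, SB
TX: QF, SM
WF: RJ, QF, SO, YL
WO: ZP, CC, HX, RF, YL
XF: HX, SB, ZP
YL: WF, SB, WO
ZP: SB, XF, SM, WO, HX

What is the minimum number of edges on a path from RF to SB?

Level 0: RF
Level 1: SO, WO
Level 2: CC, HX, QF, WF, YL, ZP
Level 3: RJ, SB, SM, TX, XF
Level 4: TM
SB first appears at level 3.

3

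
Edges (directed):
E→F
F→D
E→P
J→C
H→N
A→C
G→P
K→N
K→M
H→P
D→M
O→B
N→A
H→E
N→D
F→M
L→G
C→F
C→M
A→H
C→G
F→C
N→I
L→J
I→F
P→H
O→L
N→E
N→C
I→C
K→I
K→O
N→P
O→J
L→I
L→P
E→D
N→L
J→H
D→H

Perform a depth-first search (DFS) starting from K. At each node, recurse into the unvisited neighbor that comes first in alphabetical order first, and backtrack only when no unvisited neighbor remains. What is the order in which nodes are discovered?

K -> I -> C -> F -> D -> H -> E -> P -> N -> A -> L -> G -> J -> M -> O -> B

Visit K
K → I
I → C
C → F
F → D
D → H
H → E
E → P
H → N
N → A
N → L
L → G
L → J
D → M
K → O
O → B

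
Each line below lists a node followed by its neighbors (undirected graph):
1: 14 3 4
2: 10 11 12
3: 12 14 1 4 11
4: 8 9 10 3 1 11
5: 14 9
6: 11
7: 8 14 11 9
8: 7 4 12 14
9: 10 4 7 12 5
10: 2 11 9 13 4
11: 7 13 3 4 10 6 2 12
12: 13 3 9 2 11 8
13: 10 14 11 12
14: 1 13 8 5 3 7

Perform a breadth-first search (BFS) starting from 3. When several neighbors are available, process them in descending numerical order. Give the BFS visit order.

3 -> 14 -> 12 -> 11 -> 4 -> 1 -> 13 -> 8 -> 7 -> 5 -> 9 -> 2 -> 10 -> 6

Visit 3; enqueue 14, 12, 11, 4, 1 → queue [14, 12, 11, 4, 1]
Visit 14; enqueue 13, 8, 7, 5 → queue [12, 11, 4, 1, 13, 8, 7, 5]
Visit 12; enqueue 9, 2 → queue [11, 4, 1, 13, 8, 7, 5, 9, 2]
Visit 11; enqueue 10, 6 → queue [4, 1, 13, 8, 7, 5, 9, 2, 10, 6]
Visit 4 → queue [1, 13, 8, 7, 5, 9, 2, 10, 6]
Visit 1 → queue [13, 8, 7, 5, 9, 2, 10, 6]
Visit 13 → queue [8, 7, 5, 9, 2, 10, 6]
Visit 8 → queue [7, 5, 9, 2, 10, 6]
Visit 7 → queue [5, 9, 2, 10, 6]
Visit 5 → queue [9, 2, 10, 6]
Visit 9 → queue [2, 10, 6]
Visit 2 → queue [10, 6]
Visit 10 → queue [6]
Visit 6 → queue []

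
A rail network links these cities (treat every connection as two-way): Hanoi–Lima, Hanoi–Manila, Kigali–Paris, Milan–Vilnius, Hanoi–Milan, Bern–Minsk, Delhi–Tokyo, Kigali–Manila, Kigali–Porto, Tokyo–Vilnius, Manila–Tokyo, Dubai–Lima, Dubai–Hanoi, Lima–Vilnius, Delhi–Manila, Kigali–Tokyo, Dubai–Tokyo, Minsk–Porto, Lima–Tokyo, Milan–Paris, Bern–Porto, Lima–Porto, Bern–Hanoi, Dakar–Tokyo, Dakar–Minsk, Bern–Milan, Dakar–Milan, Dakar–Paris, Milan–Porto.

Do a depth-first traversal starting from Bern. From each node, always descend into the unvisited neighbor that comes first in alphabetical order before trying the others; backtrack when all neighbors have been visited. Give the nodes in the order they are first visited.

Bern -> Hanoi -> Dubai -> Lima -> Porto -> Kigali -> Manila -> Delhi -> Tokyo -> Dakar -> Milan -> Paris -> Vilnius -> Minsk

Visit Bern
Bern → Hanoi
Hanoi → Dubai
Dubai → Lima
Lima → Porto
Porto → Kigali
Kigali → Manila
Manila → Delhi
Delhi → Tokyo
Tokyo → Dakar
Dakar → Milan
Milan → Paris
Milan → Vilnius
Dakar → Minsk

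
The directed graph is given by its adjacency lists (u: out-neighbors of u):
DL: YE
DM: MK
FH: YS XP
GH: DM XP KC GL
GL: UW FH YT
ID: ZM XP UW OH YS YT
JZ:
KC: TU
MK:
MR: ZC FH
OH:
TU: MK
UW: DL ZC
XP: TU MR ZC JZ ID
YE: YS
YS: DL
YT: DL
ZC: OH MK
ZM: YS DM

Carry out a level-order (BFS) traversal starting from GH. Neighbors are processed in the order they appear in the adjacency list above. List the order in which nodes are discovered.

GH -> DM -> XP -> KC -> GL -> MK -> TU -> MR -> ZC -> JZ -> ID -> UW -> FH -> YT -> OH -> ZM -> YS -> DL -> YE

Visit GH; enqueue DM, XP, KC, GL → queue [DM, XP, KC, GL]
Visit DM; enqueue MK → queue [XP, KC, GL, MK]
Visit XP; enqueue TU, MR, ZC, JZ, ID → queue [KC, GL, MK, TU, MR, ZC, JZ, ID]
Visit KC → queue [GL, MK, TU, MR, ZC, JZ, ID]
Visit GL; enqueue UW, FH, YT → queue [MK, TU, MR, ZC, JZ, ID, UW, FH, YT]
Visit MK → queue [TU, MR, ZC, JZ, ID, UW, FH, YT]
Visit TU → queue [MR, ZC, JZ, ID, UW, FH, YT]
Visit MR → queue [ZC, JZ, ID, UW, FH, YT]
Visit ZC; enqueue OH → queue [JZ, ID, UW, FH, YT, OH]
Visit JZ → queue [ID, UW, FH, YT, OH]
Visit ID; enqueue ZM, YS → queue [UW, FH, YT, OH, ZM, YS]
Visit UW; enqueue DL → queue [FH, YT, OH, ZM, YS, DL]
Visit FH → queue [YT, OH, ZM, YS, DL]
Visit YT → queue [OH, ZM, YS, DL]
Visit OH → queue [ZM, YS, DL]
Visit ZM → queue [YS, DL]
Visit YS → queue [DL]
Visit DL; enqueue YE → queue [YE]
Visit YE → queue []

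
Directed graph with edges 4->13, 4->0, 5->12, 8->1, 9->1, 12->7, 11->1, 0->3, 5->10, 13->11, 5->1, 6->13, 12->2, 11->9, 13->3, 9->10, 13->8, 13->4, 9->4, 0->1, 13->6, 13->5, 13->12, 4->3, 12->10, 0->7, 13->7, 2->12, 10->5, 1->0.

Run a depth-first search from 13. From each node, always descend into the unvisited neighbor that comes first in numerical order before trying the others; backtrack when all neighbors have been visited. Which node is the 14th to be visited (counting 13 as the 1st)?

Visit 13
13 → 3
13 → 4
4 → 0
0 → 1
0 → 7
13 → 5
5 → 10
5 → 12
12 → 2
13 → 6
13 → 8
13 → 11
11 → 9

Visit order: 13, 3, 4, 0, 1, 7, 5, 10, 12, 2, 6, 8, 11, 9

9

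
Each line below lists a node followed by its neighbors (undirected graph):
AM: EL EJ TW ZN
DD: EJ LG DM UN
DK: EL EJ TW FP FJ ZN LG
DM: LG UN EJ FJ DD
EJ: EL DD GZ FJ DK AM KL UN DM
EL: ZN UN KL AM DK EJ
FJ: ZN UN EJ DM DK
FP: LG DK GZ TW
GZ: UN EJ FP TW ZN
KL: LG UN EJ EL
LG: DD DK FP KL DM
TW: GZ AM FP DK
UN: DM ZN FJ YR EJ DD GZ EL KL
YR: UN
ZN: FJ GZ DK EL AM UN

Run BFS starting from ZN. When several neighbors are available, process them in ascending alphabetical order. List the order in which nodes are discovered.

ZN AM DK EL FJ GZ UN EJ TW FP LG KL DM DD YR

Visit ZN; enqueue AM, DK, EL, FJ, GZ, UN → queue [AM, DK, EL, FJ, GZ, UN]
Visit AM; enqueue EJ, TW → queue [DK, EL, FJ, GZ, UN, EJ, TW]
Visit DK; enqueue FP, LG → queue [EL, FJ, GZ, UN, EJ, TW, FP, LG]
Visit EL; enqueue KL → queue [FJ, GZ, UN, EJ, TW, FP, LG, KL]
Visit FJ; enqueue DM → queue [GZ, UN, EJ, TW, FP, LG, KL, DM]
Visit GZ → queue [UN, EJ, TW, FP, LG, KL, DM]
Visit UN; enqueue DD, YR → queue [EJ, TW, FP, LG, KL, DM, DD, YR]
Visit EJ → queue [TW, FP, LG, KL, DM, DD, YR]
Visit TW → queue [FP, LG, KL, DM, DD, YR]
Visit FP → queue [LG, KL, DM, DD, YR]
Visit LG → queue [KL, DM, DD, YR]
Visit KL → queue [DM, DD, YR]
Visit DM → queue [DD, YR]
Visit DD → queue [YR]
Visit YR → queue []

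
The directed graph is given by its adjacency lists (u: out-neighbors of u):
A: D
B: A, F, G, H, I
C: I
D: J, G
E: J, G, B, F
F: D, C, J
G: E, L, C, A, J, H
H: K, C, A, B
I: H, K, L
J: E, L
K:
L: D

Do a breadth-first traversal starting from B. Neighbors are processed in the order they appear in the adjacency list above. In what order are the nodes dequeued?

Visit B; enqueue A, F, G, H, I → queue [A, F, G, H, I]
Visit A; enqueue D → queue [F, G, H, I, D]
Visit F; enqueue C, J → queue [G, H, I, D, C, J]
Visit G; enqueue E, L → queue [H, I, D, C, J, E, L]
Visit H; enqueue K → queue [I, D, C, J, E, L, K]
Visit I → queue [D, C, J, E, L, K]
Visit D → queue [C, J, E, L, K]
Visit C → queue [J, E, L, K]
Visit J → queue [E, L, K]
Visit E → queue [L, K]
Visit L → queue [K]
Visit K → queue []

B, A, F, G, H, I, D, C, J, E, L, K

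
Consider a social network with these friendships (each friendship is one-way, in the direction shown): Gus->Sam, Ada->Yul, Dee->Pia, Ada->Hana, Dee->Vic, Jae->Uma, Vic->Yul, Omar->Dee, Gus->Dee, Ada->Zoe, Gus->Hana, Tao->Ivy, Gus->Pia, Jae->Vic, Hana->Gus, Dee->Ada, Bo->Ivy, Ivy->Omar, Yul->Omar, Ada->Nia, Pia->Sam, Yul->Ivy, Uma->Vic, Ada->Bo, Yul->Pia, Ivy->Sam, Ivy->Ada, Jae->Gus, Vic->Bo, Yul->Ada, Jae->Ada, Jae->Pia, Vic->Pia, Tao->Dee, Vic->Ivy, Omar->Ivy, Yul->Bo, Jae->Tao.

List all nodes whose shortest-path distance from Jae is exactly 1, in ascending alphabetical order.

Level 0: Jae
Level 1: Ada, Gus, Pia, Tao, Uma, Vic
Level 2: Bo, Dee, Hana, Ivy, Nia, Sam, Yul, Zoe
Level 3: Omar

Ada, Gus, Pia, Tao, Uma, Vic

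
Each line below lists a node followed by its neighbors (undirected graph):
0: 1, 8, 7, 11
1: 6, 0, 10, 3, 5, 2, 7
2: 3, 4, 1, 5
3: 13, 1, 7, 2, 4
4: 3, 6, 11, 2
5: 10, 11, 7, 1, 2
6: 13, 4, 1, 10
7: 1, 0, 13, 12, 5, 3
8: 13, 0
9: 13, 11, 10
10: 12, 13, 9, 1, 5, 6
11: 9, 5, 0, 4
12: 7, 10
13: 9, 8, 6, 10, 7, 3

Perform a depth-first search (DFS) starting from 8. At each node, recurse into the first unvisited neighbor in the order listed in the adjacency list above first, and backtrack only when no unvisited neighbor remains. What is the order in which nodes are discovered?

8, 13, 9, 11, 5, 10, 12, 7, 1, 6, 4, 3, 2, 0

Visit 8
8 → 13
13 → 9
9 → 11
11 → 5
5 → 10
10 → 12
12 → 7
7 → 1
1 → 6
6 → 4
4 → 3
3 → 2
1 → 0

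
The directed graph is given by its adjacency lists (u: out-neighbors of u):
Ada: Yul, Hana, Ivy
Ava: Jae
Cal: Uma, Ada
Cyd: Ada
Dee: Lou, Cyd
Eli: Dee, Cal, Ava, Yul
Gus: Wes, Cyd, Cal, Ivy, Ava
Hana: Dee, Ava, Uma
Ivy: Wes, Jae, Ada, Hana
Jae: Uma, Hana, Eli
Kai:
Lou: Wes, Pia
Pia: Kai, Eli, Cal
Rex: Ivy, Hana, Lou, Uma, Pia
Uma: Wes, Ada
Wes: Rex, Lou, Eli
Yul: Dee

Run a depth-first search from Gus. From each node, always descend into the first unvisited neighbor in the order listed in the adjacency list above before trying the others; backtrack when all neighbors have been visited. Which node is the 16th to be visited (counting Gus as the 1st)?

Cyd

Visit Gus
Gus → Wes
Wes → Rex
Rex → Ivy
Ivy → Jae
Jae → Uma
Uma → Ada
Ada → Yul
Yul → Dee
Dee → Lou
Lou → Pia
Pia → Kai
Pia → Eli
Eli → Cal
Eli → Ava
Dee → Cyd
Ada → Hana

Visit order: Gus, Wes, Rex, Ivy, Jae, Uma, Ada, Yul, Dee, Lou, Pia, Kai, Eli, Cal, Ava, Cyd, Hana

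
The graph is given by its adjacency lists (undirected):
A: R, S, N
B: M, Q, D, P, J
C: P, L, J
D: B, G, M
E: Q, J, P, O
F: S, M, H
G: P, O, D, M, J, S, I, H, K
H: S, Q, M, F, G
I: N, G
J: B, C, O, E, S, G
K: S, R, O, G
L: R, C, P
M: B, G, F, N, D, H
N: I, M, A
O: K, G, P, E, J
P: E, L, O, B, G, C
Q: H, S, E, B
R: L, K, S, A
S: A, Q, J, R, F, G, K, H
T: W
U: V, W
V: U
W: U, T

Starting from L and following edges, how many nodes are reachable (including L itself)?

19

BFS from L visits: L, R, P, C, S, K, A, O, G, E, B, J, Q, H, F, N, M, I, D
Reachable nodes: 19 of 23 total.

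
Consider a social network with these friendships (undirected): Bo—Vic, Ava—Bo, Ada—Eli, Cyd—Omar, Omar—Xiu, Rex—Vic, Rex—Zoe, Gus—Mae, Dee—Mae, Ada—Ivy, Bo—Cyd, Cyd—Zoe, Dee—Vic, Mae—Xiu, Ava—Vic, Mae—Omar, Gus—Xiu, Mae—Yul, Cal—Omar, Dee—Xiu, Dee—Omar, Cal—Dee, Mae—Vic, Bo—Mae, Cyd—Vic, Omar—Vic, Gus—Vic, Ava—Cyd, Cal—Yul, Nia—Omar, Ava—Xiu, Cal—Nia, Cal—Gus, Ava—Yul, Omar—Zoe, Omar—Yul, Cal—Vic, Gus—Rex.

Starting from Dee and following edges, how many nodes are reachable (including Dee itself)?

14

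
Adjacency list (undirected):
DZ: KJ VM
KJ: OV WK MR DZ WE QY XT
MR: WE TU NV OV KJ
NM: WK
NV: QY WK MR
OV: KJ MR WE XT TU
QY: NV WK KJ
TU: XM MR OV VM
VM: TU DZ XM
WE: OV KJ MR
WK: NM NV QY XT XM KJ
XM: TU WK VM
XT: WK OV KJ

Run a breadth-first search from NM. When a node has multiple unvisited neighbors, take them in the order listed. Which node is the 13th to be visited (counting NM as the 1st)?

WE

Visit NM; enqueue WK → queue [WK]
Visit WK; enqueue NV, QY, XT, XM, KJ → queue [NV, QY, XT, XM, KJ]
Visit NV; enqueue MR → queue [QY, XT, XM, KJ, MR]
Visit QY → queue [XT, XM, KJ, MR]
Visit XT; enqueue OV → queue [XM, KJ, MR, OV]
Visit XM; enqueue TU, VM → queue [KJ, MR, OV, TU, VM]
Visit KJ; enqueue DZ, WE → queue [MR, OV, TU, VM, DZ, WE]
Visit MR → queue [OV, TU, VM, DZ, WE]
Visit OV → queue [TU, VM, DZ, WE]
Visit TU → queue [VM, DZ, WE]
Visit VM → queue [DZ, WE]
Visit DZ → queue [WE]
Visit WE → queue []

Visit order: NM, WK, NV, QY, XT, XM, KJ, MR, OV, TU, VM, DZ, WE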